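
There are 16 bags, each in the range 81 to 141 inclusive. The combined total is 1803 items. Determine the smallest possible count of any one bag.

Minimizing one value means maximizing the remaining 15.
The other 15 can take up 15 × 141 = 2115 ≥ 1803 − 81, so one bag can sit at its floor of 81.
Achievable: one at 81 and the other 15 totalling 1722, which fits since 15 × 81 ≤ 1722 ≤ 15 × 141.

81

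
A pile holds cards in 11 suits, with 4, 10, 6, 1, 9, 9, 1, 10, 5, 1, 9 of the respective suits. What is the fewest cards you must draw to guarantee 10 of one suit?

64

In the worst case you take as many as possible of each suit without reaching 10: 4 + 9 + 6 + 1 + 9 + 9 + 1 + 9 + 5 + 1 + 9 = 63.
The next one must give 10 of some suit, so 63 + 1 = 64.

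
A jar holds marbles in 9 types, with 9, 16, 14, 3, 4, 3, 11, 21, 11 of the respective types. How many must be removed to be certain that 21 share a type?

In the worst case you take as many as possible of each type without reaching 21: 9 + 16 + 14 + 3 + 4 + 3 + 11 + 20 + 11 = 91.
The next one must give 21 of some type, so 91 + 1 = 92.

92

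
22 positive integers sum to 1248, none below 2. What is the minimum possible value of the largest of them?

57

The 22 values sum to 1248, so their maximum is at least ⌈1248/22⌉ = 57.
Equality holds with 16 values of 57 and 6 values of 56.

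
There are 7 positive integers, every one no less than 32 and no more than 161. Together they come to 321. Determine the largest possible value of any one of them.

Maximizing one value means minimizing the remaining 6.
The other 6 contribute at least 6 × 32 = 192, leaving at most 321 − 192 = 129.
Since 129 ≤ 161, this is achievable: one at 129 and 6 at 32.

129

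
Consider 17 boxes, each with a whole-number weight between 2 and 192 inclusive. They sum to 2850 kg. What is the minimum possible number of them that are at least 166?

2

If only k of them are at least 166, the other 17 − k are at most 165, so the total is at most k·192 + (17 − k)·165.
This must reach 2850, so k·192 + (17 − k)·165 ≥ 2850, giving k ≥ 2.
Exactly 2 works: 2 values at 192 and 15 at 165 total 2859; lower one of the high values by 9 (still ≥ 166) to hit 2850.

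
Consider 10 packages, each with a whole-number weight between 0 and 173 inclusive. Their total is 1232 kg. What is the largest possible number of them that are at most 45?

Suppose k of them are at most 45. Those contribute at most 45 each and the rest at most 173 each.
So the total is at most 45k + 173(10 − k) = 1730 − 128k. This must still be ≥ 1232, so k ≤ 3.
k = 3 is achieved by 3 values at 45 and 7 at 173, total 1346; lower one of the 173's by 114 (still > 45) to reach 1232.

3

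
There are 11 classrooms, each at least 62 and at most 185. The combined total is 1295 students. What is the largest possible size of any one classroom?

To make one classroom as large as possible, make the other 10 as small as possible.
The other 10 contribute at least 10 × 62 = 620, leaving at most 1295 − 620 = 675.
But each classroom is capped at 185, so the maximum is 185.
Achievable: one at 185 and the other 10 totalling 1110, which fits since 10 × 62 ≤ 1110 ≤ 10 × 185.

185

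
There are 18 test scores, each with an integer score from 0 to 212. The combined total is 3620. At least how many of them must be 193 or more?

Suppose at most 18 − j of them reach 193; then j values are ≤ 192 and the rest ≤ 212.
The total is then ≤ 192·j + 212·(18 − j) = 3816 − 20j. For this to be ≥ 3620 we need j ≤ 9, so at least 18 − 9 = 9 must reach 193.
Exactly 9 works: 9 values at 212 and 9 at 192 total 3636; lower one of the high values by 16 (still ≥ 193) to hit 3620.

9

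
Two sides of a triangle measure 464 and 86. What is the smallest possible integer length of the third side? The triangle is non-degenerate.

The third side must exceed |464 − 86| = 378.
The smallest integer above 378 is 379.

379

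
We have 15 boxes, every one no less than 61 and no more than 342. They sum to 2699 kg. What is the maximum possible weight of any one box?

Maximizing one value means minimizing the remaining 14.
The other 14 contribute at least 14 × 61 = 854, leaving at most 2699 − 854 = 1845.
But each box is capped at 342, so the maximum is 342.
Achievable: one at 342 and the other 14 totalling 2357, which fits since 14 × 61 ≤ 2357 ≤ 14 × 342.

342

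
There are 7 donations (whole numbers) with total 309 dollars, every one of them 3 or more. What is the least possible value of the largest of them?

45

The 7 values sum to 309, so their maximum is at least ⌈309/7⌉ = 45.
Achievable: 1 of them at 45 and 6 at 44 total 309.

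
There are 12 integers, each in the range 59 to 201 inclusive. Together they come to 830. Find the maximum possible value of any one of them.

181

To make one integer as large as possible, make the other 11 as small as possible.
The other 11 contribute at least 11 × 59 = 649, leaving at most 830 − 649 = 181.
Since 181 ≤ 201, this is achievable: one at 181 and 11 at 59.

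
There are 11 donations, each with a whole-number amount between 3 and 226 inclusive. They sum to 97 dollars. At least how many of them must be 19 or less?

8

Each value above 19 is at least 20, contributing at least 20 − 3 = 17 above the floor 3.
The sum exceeds the floor total 33 by 64, so at most ⌊64/17⌋ = 3 exceed 19, and at least 8 are ≤ 19.
Exactly 8 works: 8 values at 3 and 3 at 20 total 84; raise one of the low values by 13 (still ≤ 19) to hit 97.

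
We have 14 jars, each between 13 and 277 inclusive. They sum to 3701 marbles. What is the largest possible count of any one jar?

277

To make one jar as large as possible, make the other 13 as small as possible.
The other 13 contribute at least 13 × 13 = 169, leaving at most 3701 − 169 = 3532.
But each jar is capped at 277, so the maximum is 277.
Achievable: one at 277 and the other 13 totalling 3424, which fits since 13 × 13 ≤ 3424 ≤ 13 × 277.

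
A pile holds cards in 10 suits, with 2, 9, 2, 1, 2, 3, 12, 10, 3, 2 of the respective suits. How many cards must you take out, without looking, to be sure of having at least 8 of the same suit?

In the worst case you take as many as possible of each suit without reaching 8: 2 + 7 + 2 + 1 + 2 + 3 + 7 + 7 + 3 + 2 = 36.
The next one must give 8 of some suit, so 36 + 1 = 37.

37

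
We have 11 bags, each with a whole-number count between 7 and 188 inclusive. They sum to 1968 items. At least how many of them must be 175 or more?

4

Each value short of 175 is at most 174, costing at least 188 − 174 = 14 against the maximum total of 2068.
We can afford to lose at most 2068 − 1968 = 100, so at most ⌊100/14⌋ = 7 fall short, and at least 4 are ≥ 175.
Exactly 4 works: 4 values at 188 and 7 at 174 total 1970; lower one of the high values by 2 (still ≥ 175) to hit 1968.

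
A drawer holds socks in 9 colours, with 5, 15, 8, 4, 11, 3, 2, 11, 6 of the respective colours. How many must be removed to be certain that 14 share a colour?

64

In the worst case you take as many as possible of each colour without reaching 14: 5 + 13 + 8 + 4 + 11 + 3 + 2 + 11 + 6 = 63.
The next one must give 14 of some colour, so 63 + 1 = 64.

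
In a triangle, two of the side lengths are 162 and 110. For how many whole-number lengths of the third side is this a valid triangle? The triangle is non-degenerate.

219

The triangle inequality gives |162 − 110| < c < 162 + 110, i.e. 52 < c < 272.
So c can be any integer from 53 to 271: 219 values.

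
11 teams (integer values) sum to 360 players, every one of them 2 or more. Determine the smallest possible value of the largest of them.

If every one of the 11 were at most 32, the total would be at most 11 × 32 = 352 < 360.
Achievable: 8 of them at 33 and 3 at 32 total 360.

33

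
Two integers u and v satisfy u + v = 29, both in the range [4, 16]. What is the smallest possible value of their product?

Since u + v is fixed, pushing one of them to its bound minimizes the product.
At the endpoint u = 13, v = 29 − 13 = 16, so uv = 13 × 16 = 208.

208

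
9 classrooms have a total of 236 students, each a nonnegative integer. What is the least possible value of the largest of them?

27

Some value must be at least ⌈236/9⌉ = 27, since 9 × 26 = 234 < 236.
Equality holds with 2 values of 27 and 7 values of 26.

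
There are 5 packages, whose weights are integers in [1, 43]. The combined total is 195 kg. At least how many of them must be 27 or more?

4

Suppose at most 5 − j of them reach 27; then j values are ≤ 26 and the rest ≤ 43.
The total is then ≤ 26·j + 43·(5 − j) = 215 − 17j. For this to be ≥ 195 we need j ≤ 1, so at least 5 − 1 = 4 must reach 27.
Exactly 4 works: 4 values at 43 and 1 at 26 total 198; lower one of the high values by 3 (still ≥ 27) to hit 195.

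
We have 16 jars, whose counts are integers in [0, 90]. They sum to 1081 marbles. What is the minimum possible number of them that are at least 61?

5

If only k of them are at least 61, the other 16 − k are at most 60, so the total is at most k·90 + (16 − k)·60.
This must reach 1081, so k·90 + (16 − k)·60 ≥ 1081, giving k ≥ 5.
Exactly 5 works: 5 values at 90 and 11 at 60 total 1110; lower one of the high values by 29 (still ≥ 61) to hit 1081.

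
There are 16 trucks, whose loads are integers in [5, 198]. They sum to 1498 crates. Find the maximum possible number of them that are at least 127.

11

Suppose k of them are at least 127. Those contribute at least 127 each and the other 16 − k at least 5 each.
So the total is at least 127k + 5(16 − k) = 80 + 122k. This must be ≤ 1498, giving k ≤ 11.
k = 11 is achieved by 11 values at 127 and 5 at 5, total 1422; add 76 to one value (staying below 127) to reach 1498.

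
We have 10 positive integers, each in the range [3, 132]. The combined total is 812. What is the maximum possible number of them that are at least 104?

7

With k values at 104 or above and the rest at least 3, the sum is at least 30 + 101k.
Since the sum is 812, we need 101k ≤ 782, i.e. k ≤ 7.
k = 7 is achieved by 7 values at 104 and 3 at 3, total 737; add 75 to one value (staying below 104) to reach 812.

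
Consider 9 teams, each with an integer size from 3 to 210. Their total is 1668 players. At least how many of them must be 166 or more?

5

Suppose at most 9 − j of them reach 166; then j values are ≤ 165 and the rest ≤ 210.
The total is then ≤ 165·j + 210·(9 − j) = 1890 − 45j. For this to be ≥ 1668 we need j ≤ 4, so at least 9 − 4 = 5 must reach 166.
Exactly 5 works: 5 values at 210 and 4 at 165 total 1710; lower one of the high values by 42 (still ≥ 166) to hit 1668.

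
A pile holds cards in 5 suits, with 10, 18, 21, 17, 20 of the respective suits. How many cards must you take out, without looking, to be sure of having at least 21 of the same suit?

In the worst case you take as many as possible of each suit without reaching 21: 10 + 18 + 20 + 17 + 20 = 85.
The next one must give 21 of some suit, so 85 + 1 = 86.

86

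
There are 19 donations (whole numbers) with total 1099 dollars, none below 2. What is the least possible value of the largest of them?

The 19 values sum to 1099, so their maximum is at least ⌈1099/19⌉ = 58.
Equality holds with 16 values of 58 and 3 values of 57.

58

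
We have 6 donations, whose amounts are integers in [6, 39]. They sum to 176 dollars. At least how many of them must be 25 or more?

3

Suppose at most 6 − j of them reach 25; then j values are ≤ 24 and the rest ≤ 39.
The total is then ≤ 24·j + 39·(6 − j) = 234 − 15j. For this to be ≥ 176 we need j ≤ 3, so at least 6 − 3 = 3 must reach 25.
Exactly 3 works: 3 values at 39 and 3 at 24 total 189; lower one of the high values by 13 (still ≥ 25) to hit 176.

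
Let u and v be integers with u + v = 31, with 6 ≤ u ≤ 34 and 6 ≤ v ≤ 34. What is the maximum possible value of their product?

240

For a fixed sum, the product uv is largest when u and v are as close as possible.
Taking u = 15 and v = 16 (both in [6, 34]) gives uv = 240.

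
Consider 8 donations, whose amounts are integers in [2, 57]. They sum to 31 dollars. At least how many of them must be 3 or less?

1

If only k of them are at most 3, the other 8 − k are at least 4, so the total is at least (8 − k)·4 + k·2.
This is ≤ 31, so (8 − k)·4 + 2k ≤ 31, which gives k ≥ 1.
Exactly 1 works: 1 value at 2 and 7 at 4 total 30; raise one of the low values by 1 (still ≤ 3) to hit 31.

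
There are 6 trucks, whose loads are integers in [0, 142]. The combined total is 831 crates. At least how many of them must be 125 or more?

Each value short of 125 is at most 124, costing at least 142 − 124 = 18 against the maximum total of 852.
We can afford to lose at most 852 − 831 = 21, so at most ⌊21/18⌋ = 1 fall short, and at least 5 are ≥ 125.
Exactly 5 works: 5 values at 142 and 1 at 124 total 834; lower one of the high values by 3 (still ≥ 125) to hit 831.

5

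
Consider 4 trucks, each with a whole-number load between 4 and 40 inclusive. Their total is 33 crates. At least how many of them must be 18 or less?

Each value above 18 is at least 19, contributing at least 19 − 4 = 15 above the floor 4.
The sum exceeds the floor total 16 by 17, so at most ⌊17/15⌋ = 1 exceed 18, and at least 3 are ≤ 18.
Exactly 3 works: 3 values at 4 and 1 at 19 total 31; raise one of the low values by 2 (still ≤ 18) to hit 33.

3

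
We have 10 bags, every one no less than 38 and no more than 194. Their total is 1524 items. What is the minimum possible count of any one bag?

Minimizing one value means maximizing the remaining 9.
The other 9 can take up 9 × 194 = 1746 ≥ 1524 − 38, so one bag can sit at its floor of 38.
Achievable: one at 38 and the other 9 totalling 1486, which fits since 9 × 38 ≤ 1486 ≤ 9 × 194.

38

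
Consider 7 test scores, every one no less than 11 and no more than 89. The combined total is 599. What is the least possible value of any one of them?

To make one score as small as possible, make the other 6 as large as possible.
The other 6 contribute at most 6 × 89 = 534, leaving at least 599 − 534 = 65.
Since 65 ≥ 11, this is achievable: one at 65 and 6 at 89.

65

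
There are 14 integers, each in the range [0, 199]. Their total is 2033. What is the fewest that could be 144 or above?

If only k of them are at least 144, the other 14 − k are at most 143, so the total is at most k·199 + (14 − k)·143.
This must reach 2033, so k·199 + (14 − k)·143 ≥ 2033, giving k ≥ 1.
Exactly 1 works: 1 value at 199 and 13 at 143 total 2058; lower one of the high values by 25 (still ≥ 144) to hit 2033.

1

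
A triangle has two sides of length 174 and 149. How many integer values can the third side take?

297

The triangle inequality gives |174 − 149| < c < 174 + 149, i.e. 25 < c < 323.
So c can be any integer from 26 to 322: 297 values.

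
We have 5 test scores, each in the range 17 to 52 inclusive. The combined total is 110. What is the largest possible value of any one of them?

Maximizing one value means minimizing the remaining 4.
The other 4 contribute at least 4 × 17 = 68, leaving at most 110 − 68 = 42.
Since 42 ≤ 52, this is achievable: one at 42 and 4 at 17.

42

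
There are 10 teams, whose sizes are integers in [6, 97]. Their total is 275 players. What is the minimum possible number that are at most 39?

4

Let j be the number exceeding 39. Then the total is ≥ 40·j + 6·(10 − j) = 60 + 34j.
So 34j ≤ 215 and j ≤ 6; hence at least 10 − 6 = 4 are ≤ 39.
Exactly 4 works: 4 values at 6 and 6 at 40 total 264; raise one of the low values by 11 (still ≤ 39) to hit 275.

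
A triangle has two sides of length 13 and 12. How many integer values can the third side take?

23

The triangle inequality gives |13 − 12| < c < 13 + 12, i.e. 1 < c < 25.
So c can be any integer from 2 to 24: 23 values.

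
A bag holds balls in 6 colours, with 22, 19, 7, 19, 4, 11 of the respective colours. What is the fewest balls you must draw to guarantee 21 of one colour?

81

In the worst case you take as many as possible of each colour without reaching 21: 20 + 19 + 7 + 19 + 4 + 11 = 80.
The next one must give 21 of some colour, so 80 + 1 = 81.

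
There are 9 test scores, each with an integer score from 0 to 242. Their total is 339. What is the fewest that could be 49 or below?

3

If only k of them are at most 49, the other 9 − k are at least 50, so the total is at least (9 − k)·50 + k·0.
This is ≤ 339, so (9 − k)·50 + 0k ≤ 339, which gives k ≥ 3.
Exactly 3 works: 3 values at 0 and 6 at 50 total 300; raise one of the low values by 39 (still ≤ 49) to hit 339.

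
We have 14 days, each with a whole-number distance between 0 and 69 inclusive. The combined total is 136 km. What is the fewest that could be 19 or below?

If only k of them are at most 19, the other 14 − k are at least 20, so the total is at least (14 − k)·20 + k·0.
This is ≤ 136, so (14 − k)·20 + 0k ≤ 136, which gives k ≥ 8.
Exactly 8 works: 8 values at 0 and 6 at 20 total 120; raise one of the low values by 16 (still ≤ 19) to hit 136.

8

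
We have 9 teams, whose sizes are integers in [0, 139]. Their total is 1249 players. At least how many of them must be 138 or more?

If only k of them are at least 138, the other 9 − k are at most 137, so the total is at most k·139 + (9 − k)·137.
This must reach 1249, so k·139 + (9 − k)·137 ≥ 1249, giving k ≥ 8.
Exactly 8 works: 8 values at 139 and 1 at 137 total 1249.

8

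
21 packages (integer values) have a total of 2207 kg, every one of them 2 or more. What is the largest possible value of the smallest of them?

105

The average is 2207/21 < 106, so some value is ≤ 105.
Equality holds with 19 values of 105 and 2 values of 106.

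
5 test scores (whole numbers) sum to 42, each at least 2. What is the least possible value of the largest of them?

Some value must be at least ⌈42/5⌉ = 9, since 5 × 8 = 40 < 42.
Achievable: 2 of them at 9 and 3 at 8 total 42.

9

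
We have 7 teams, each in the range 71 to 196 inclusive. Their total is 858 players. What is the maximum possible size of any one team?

Maximizing one value means minimizing the remaining 6.
The other 6 contribute at least 6 × 71 = 426, leaving at most 858 − 426 = 432.
But each team is capped at 196, so the maximum is 196.
Achievable: one at 196 and the other 6 totalling 662, which fits since 6 × 71 ≤ 662 ≤ 6 × 196.

196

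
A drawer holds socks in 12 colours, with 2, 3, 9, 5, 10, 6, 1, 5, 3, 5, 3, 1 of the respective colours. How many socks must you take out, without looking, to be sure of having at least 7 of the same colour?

In the worst case you take as many as possible of each colour without reaching 7: 2 + 3 + 6 + 5 + 6 + 6 + 1 + 5 + 3 + 5 + 3 + 1 = 46.
The next one must give 7 of some colour, so 46 + 1 = 47.

47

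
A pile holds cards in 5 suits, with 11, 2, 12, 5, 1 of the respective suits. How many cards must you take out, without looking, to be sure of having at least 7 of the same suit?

In the worst case you take as many as possible of each suit without reaching 7: 6 + 2 + 6 + 5 + 1 = 20.
The next one must give 7 of some suit, so 20 + 1 = 21.

21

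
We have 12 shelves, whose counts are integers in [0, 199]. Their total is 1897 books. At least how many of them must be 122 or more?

6

Suppose at most 12 − j of them reach 122; then j values are ≤ 121 and the rest ≤ 199.
The total is then ≤ 121·j + 199·(12 − j) = 2388 − 78j. For this to be ≥ 1897 we need j ≤ 6, so at least 12 − 6 = 6 must reach 122.
Exactly 6 works: 6 values at 199 and 6 at 121 total 1920; lower one of the high values by 23 (still ≥ 122) to hit 1897.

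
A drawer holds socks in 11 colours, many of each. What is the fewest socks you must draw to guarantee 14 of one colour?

144

In the worst case you draw 13 of each of the 11 colours: 11 × 13 = 143.
One more forces 14 of some colour, so 143 + 1 = 144.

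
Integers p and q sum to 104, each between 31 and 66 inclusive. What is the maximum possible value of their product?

2704

pq = p(104 − p) is maximized when p is as near 104/2 as the bounds allow.
Taking p = 52 and q = 52 (both in [31, 66]) gives pq = 2704.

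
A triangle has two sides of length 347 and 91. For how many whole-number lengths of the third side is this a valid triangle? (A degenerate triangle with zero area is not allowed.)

181

The triangle inequality gives |347 − 91| < c < 347 + 91, i.e. 256 < c < 438.
So c can be any integer from 257 to 437: 181 values.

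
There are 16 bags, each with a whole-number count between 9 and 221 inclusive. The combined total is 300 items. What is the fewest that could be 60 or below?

13

If only k of them are at most 60, the other 16 − k are at least 61, so the total is at least (16 − k)·61 + k·9.
This is ≤ 300, so (16 − k)·61 + 9k ≤ 300, which gives k ≥ 13.
Exactly 13 works: 13 values at 9 and 3 at 61 total 300.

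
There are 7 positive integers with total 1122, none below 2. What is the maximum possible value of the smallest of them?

The average is 1122/7 < 161, so some value is ≤ 160.
Equality holds with 5 values of 160 and 2 values of 161.

160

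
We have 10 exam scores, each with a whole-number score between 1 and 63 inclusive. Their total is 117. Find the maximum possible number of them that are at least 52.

If k of the values are ≥ 52, the total is ≥ 52k + 1(10 − k).
Setting 52k + 1(10 − k) ≤ 117 gives 51k ≤ 107, so k ≤ 2.
k = 2 is achieved by 2 values at 52 and 8 at 1, total 112; add 5 to one value (staying below 52) to reach 117.

2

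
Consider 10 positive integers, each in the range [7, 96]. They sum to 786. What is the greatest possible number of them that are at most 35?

Suppose k of them are at most 35. Those contribute at most 35 each and the rest at most 96 each.
So the total is at most 35k + 96(10 − k) = 960 − 61k. This must still be ≥ 786, so k ≤ 2.
k = 2 is achieved by 2 values at 35 and 8 at 96, total 838; lower one of the 96's by 52 (still > 35) to reach 786.

2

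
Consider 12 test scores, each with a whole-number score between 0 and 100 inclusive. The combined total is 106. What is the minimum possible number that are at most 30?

Each value above 30 is at least 31, contributing at least 31 − 0 = 31 above the floor 0.
The sum exceeds the floor total 0 by 106, so at most ⌊106/31⌋ = 3 exceed 30, and at least 9 are ≤ 30.
Exactly 9 works: 9 values at 0 and 3 at 31 total 93; raise one of the low values by 13 (still ≤ 30) to hit 106.

9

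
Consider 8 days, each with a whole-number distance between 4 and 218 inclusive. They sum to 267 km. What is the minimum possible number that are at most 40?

2

If only k of them are at most 40, the other 8 − k are at least 41, so the total is at least (8 − k)·41 + k·4.
This is ≤ 267, so (8 − k)·41 + 4k ≤ 267, which gives k ≥ 2.
Exactly 2 works: 2 values at 4 and 6 at 41 total 254; raise one of the low values by 13 (still ≤ 40) to hit 267.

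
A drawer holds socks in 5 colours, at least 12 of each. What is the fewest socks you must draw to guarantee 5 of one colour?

21

In the worst case you draw 4 of each of the 5 colours: 5 × 4 = 20.
One more forces 5 of some colour, so 20 + 1 = 21.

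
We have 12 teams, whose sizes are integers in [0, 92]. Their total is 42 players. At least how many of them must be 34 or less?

11

If only k of them are at most 34, the other 12 − k are at least 35, so the total is at least (12 − k)·35 + k·0.
This is ≤ 42, so (12 − k)·35 + 0k ≤ 42, which gives k ≥ 11.
Exactly 11 works: 11 values at 0 and 1 at 35 total 35; raise one of the low values by 7 (still ≤ 34) to hit 42.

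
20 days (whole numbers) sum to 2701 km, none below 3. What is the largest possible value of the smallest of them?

135

The 20 values sum to 2701, so their minimum is at most ⌊2701/20⌋ = 135.
Achievable: 19 of them at 135 and 1 at 136 total 2701.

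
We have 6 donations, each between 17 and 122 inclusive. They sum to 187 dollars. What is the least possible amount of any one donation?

17

To make one donation as small as possible, make the other 5 as large as possible.
The other 5 can take up 5 × 122 = 610 ≥ 187 − 17, so one donation can sit at its floor of 17.
Achievable: one at 17 and the other 5 totalling 170, which fits since 5 × 17 ≤ 170 ≤ 5 × 122.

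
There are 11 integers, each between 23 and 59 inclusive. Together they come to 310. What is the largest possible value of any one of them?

59

Maximizing one value means minimizing the remaining 10.
The other 10 contribute at least 10 × 23 = 230, leaving at most 310 − 230 = 80.
But each integer is capped at 59, so the maximum is 59.
Achievable: one at 59 and the other 10 totalling 251, which fits since 10 × 23 ≤ 251 ≤ 10 × 59.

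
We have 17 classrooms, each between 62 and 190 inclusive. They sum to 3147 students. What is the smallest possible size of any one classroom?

To make one classroom as small as possible, make the other 16 as large as possible.
The other 16 contribute at most 16 × 190 = 3040, leaving at least 3147 − 3040 = 107.
Since 107 ≥ 62, this is achievable: one at 107 and 16 at 190.

107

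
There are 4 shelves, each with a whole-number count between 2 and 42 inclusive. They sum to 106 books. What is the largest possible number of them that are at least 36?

Suppose k of them are at least 36. Those contribute at least 36 each and the other 4 − k at least 2 each.
So the total is at least 36k + 2(4 − k) = 8 + 34k. This must be ≤ 106, giving k ≤ 2.
k = 2 is achieved by 2 values at 36 and 2 at 2, total 76; add 30 to one value (staying below 36) to reach 106.

2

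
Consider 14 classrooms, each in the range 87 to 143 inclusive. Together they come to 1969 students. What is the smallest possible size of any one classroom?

110

Minimizing one value means maximizing the remaining 13.
The other 13 contribute at most 13 × 143 = 1859, leaving at least 1969 − 1859 = 110.
Since 110 ≥ 87, this is achievable: one at 110 and 13 at 143.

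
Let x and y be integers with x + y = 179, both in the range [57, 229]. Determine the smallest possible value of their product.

6954

xy = x(179 − x) is concave in x, so over [57, 122] it is minimized at an endpoint.
At the endpoint x = 57, y = 179 − 57 = 122, so xy = 57 × 122 = 6954.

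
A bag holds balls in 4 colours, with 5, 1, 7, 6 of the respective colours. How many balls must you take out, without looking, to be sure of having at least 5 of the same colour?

14

In the worst case you take as many as possible of each colour without reaching 5: 4 + 1 + 4 + 4 = 13.
The next one must give 5 of some colour, so 13 + 1 = 14.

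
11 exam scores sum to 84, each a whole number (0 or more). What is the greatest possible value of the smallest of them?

The average is 84/11 < 8, so some value is ≤ 7.
Achievable: 4 of them at 7 and 7 at 8 total 84.

7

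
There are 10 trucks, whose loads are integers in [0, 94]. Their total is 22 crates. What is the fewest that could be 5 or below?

If only k of them are at most 5, the other 10 − k are at least 6, so the total is at least (10 − k)·6 + k·0.
This is ≤ 22, so (10 − k)·6 + 0k ≤ 22, which gives k ≥ 7.
Exactly 7 works: 7 values at 0 and 3 at 6 total 18; raise one of the low values by 4 (still ≤ 5) to hit 22.

7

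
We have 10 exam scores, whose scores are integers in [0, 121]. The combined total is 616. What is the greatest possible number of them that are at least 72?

With k values at 72 or above and the rest at least 0, the sum is at least 0 + 72k.
Since the sum is 616, we need 72k ≤ 616, i.e. k ≤ 8.
k = 8 is achieved by 8 values at 72 and 2 at 0, total 576; add 40 to one value (staying below 72) to reach 616.

8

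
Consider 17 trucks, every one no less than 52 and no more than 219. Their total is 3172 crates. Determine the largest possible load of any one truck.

To make one truck as large as possible, make the other 16 as small as possible.
The other 16 contribute at least 16 × 52 = 832, leaving at most 3172 − 832 = 2340.
But each truck is capped at 219, so the maximum is 219.
Achievable: one at 219 and the other 16 totalling 2953, which fits since 16 × 52 ≤ 2953 ≤ 16 × 219.

219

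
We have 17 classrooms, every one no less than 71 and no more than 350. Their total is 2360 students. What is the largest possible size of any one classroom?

350

To make one classroom as large as possible, make the other 16 as small as possible.
The other 16 contribute at least 16 × 71 = 1136, leaving at most 2360 − 1136 = 1224.
But each classroom is capped at 350, so the maximum is 350.
Achievable: one at 350 and the other 16 totalling 2010, which fits since 16 × 71 ≤ 2010 ≤ 16 × 350.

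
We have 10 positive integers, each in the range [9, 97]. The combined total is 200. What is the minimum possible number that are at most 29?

5

If only k of them are at most 29, the other 10 − k are at least 30, so the total is at least (10 − k)·30 + k·9.
This is ≤ 200, so (10 − k)·30 + 9k ≤ 200, which gives k ≥ 5.
Exactly 5 works: 5 values at 9 and 5 at 30 total 195; raise one of the low values by 5 (still ≤ 29) to hit 200.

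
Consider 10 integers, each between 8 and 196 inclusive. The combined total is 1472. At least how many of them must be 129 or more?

Suppose at most 10 − j of them reach 129; then j values are ≤ 128 and the rest ≤ 196.
The total is then ≤ 128·j + 196·(10 − j) = 1960 − 68j. For this to be ≥ 1472 we need j ≤ 7, so at least 10 − 7 = 3 must reach 129.
Exactly 3 works: 3 values at 196 and 7 at 128 total 1484; lower one of the high values by 12 (still ≥ 129) to hit 1472.

3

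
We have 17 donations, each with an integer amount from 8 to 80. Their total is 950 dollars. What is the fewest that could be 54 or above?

2

If only k of them are at least 54, the other 17 − k are at most 53, so the total is at most k·80 + (17 − k)·53.
This must reach 950, so k·80 + (17 − k)·53 ≥ 950, giving k ≥ 2.
Exactly 2 works: 2 values at 80 and 15 at 53 total 955; lower one of the high values by 5 (still ≥ 54) to hit 950.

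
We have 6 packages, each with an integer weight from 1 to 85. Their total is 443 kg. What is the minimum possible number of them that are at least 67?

3

Suppose at most 6 − j of them reach 67; then j values are ≤ 66 and the rest ≤ 85.
The total is then ≤ 66·j + 85·(6 − j) = 510 − 19j. For this to be ≥ 443 we need j ≤ 3, so at least 6 − 3 = 3 must reach 67.
Exactly 3 works: 3 values at 85 and 3 at 66 total 453; lower one of the high values by 10 (still ≥ 67) to hit 443.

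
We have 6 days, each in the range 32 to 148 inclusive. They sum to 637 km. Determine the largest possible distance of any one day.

To make one day as large as possible, make the other 5 as small as possible.
The other 5 contribute at least 5 × 32 = 160, leaving at most 637 − 160 = 477.
But each day is capped at 148, so the maximum is 148.
Achievable: one at 148 and the other 5 totalling 489, which fits since 5 × 32 ≤ 489 ≤ 5 × 148.

148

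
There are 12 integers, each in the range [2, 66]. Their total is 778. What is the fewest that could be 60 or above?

10

If only k of them are at least 60, the other 12 − k are at most 59, so the total is at most k·66 + (12 − k)·59.
This must reach 778, so k·66 + (12 − k)·59 ≥ 778, giving k ≥ 10.
Exactly 10 works: 10 values at 66 and 2 at 59 total 778.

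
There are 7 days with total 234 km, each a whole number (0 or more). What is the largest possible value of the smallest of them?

The average is 234/7 < 34, so some value is ≤ 33.
Taking 4 copies of 33 and 3 copies of 34 gives exactly 234, so 33 is attained.

33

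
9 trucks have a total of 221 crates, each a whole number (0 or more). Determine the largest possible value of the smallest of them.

24

The average is 221/9 < 25, so some value is ≤ 24.
Taking 4 copies of 24 and 5 copies of 25 gives exactly 221, so 24 is attained.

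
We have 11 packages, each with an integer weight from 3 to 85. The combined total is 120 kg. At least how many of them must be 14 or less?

4

Let j be the number exceeding 14. Then the total is ≥ 15·j + 3·(11 − j) = 33 + 12j.
So 12j ≤ 87 and j ≤ 7; hence at least 11 − 7 = 4 are ≤ 14.
Exactly 4 works: 4 values at 3 and 7 at 15 total 117; raise one of the low values by 3 (still ≤ 14) to hit 120.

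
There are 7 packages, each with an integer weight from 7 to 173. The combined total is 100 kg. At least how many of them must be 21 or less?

4

Let j be the number exceeding 21. Then the total is ≥ 22·j + 7·(7 − j) = 49 + 15j.
So 15j ≤ 51 and j ≤ 3; hence at least 7 − 3 = 4 are ≤ 21.
Exactly 4 works: 4 values at 7 and 3 at 22 total 94; raise one of the low values by 6 (still ≤ 21) to hit 100.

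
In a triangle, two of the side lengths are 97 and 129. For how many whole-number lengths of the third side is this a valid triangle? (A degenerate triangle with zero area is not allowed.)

The triangle inequality gives |97 − 129| < c < 97 + 129, i.e. 32 < c < 226.
So c can be any integer from 33 to 225: 193 values.

193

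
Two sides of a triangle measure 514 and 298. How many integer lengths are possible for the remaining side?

595

The triangle inequality gives |514 − 298| < c < 514 + 298, i.e. 216 < c < 812.
So c can be any integer from 217 to 811: 595 values.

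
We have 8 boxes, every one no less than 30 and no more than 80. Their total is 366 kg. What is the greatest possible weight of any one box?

To make one box as large as possible, make the other 7 as small as possible.
The other 7 contribute at least 7 × 30 = 210, leaving at most 366 − 210 = 156.
But each box is capped at 80, so the maximum is 80.
Achievable: one at 80 and the other 7 totalling 286, which fits since 7 × 30 ≤ 286 ≤ 7 × 80.

80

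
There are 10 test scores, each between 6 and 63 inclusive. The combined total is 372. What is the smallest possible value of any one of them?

To make one score as small as possible, make the other 9 as large as possible.
The other 9 can take up 9 × 63 = 567 ≥ 372 − 6, so one score can sit at its floor of 6.
Achievable: one at 6 and the other 9 totalling 366, which fits since 9 × 6 ≤ 366 ≤ 9 × 63.

6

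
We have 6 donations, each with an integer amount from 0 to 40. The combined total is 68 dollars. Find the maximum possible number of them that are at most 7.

Each value at 7 or below falls at least 40 − 7 = 33 short of the ceiling 40.
The ceiling total is 6 × 40 = 240, and we need 68, so at most ⌊(240 − 68)/33⌋ = 5 can be that low.
k = 5 is achieved by 5 values at 7 and 1 at 40, total 75; lower one of the 40's by 7 (still > 7) to reach 68.

5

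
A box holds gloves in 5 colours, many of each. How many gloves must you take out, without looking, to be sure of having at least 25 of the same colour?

121

In the worst case you draw 24 of each of the 5 colours: 5 × 24 = 120.
One more forces 25 of some colour, so 120 + 1 = 121.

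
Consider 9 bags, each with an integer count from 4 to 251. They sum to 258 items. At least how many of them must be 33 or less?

2

Let j be the number exceeding 33. Then the total is ≥ 34·j + 4·(9 − j) = 36 + 30j.
So 30j ≤ 222 and j ≤ 7; hence at least 9 − 7 = 2 are ≤ 33.
Exactly 2 works: 2 values at 4 and 7 at 34 total 246; raise one of the low values by 12 (still ≤ 33) to hit 258.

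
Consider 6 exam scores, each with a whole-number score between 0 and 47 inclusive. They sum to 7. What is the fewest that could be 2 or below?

If only k of them are at most 2, the other 6 − k are at least 3, so the total is at least (6 − k)·3 + k·0.
This is ≤ 7, so (6 − k)·3 + 0k ≤ 7, which gives k ≥ 4.
Exactly 4 works: 4 values at 0 and 2 at 3 total 6; raise one of the low values by 1 (still ≤ 2) to hit 7.

4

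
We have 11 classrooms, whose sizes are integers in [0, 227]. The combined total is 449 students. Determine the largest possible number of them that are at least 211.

2

If k of the values are ≥ 211, the total is ≥ 211k + 0(11 − k).
Setting 211k + 0(11 − k) ≤ 449 gives 211k ≤ 449, so k ≤ 2.
k = 2 is achieved by 2 values at 211 and 9 at 0, total 422; add 27 to one value (staying below 211) to reach 449.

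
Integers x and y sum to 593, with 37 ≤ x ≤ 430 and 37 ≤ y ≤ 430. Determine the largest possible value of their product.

87912

For a fixed sum, the product xy is largest when x and y are as close as possible.
Taking x = 296 and y = 297 (both in [37, 430]) gives xy = 87912.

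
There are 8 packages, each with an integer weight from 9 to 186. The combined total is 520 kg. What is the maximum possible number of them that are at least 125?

With k values at 125 or above and the rest at least 9, the sum is at least 72 + 116k.
Since the sum is 520, we need 116k ≤ 448, i.e. k ≤ 3.
k = 3 is achieved by 3 values at 125 and 5 at 9, total 420; add 100 to one value (staying below 125) to reach 520.

3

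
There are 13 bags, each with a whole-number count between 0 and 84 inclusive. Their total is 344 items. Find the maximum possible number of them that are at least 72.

With k values at 72 or above and the rest at least 0, the sum is at least 0 + 72k.
Since the sum is 344, we need 72k ≤ 344, i.e. k ≤ 4.
k = 4 is achieved by 4 values at 72 and 9 at 0, total 288; add 56 to one value (staying below 72) to reach 344.

4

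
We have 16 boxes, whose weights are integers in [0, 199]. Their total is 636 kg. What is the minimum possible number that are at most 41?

Let j be the number exceeding 41. Then the total is ≥ 42·j + 0·(16 − j) = 0 + 42j.
So 42j ≤ 636 and j ≤ 15; hence at least 16 − 15 = 1 are ≤ 41.
Exactly 1 works: 1 value at 0 and 15 at 42 total 630; raise one of the low values by 6 (still ≤ 41) to hit 636.

1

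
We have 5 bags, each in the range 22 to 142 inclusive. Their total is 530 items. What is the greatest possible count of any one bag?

142

To make one bag as large as possible, make the other 4 as small as possible.
The other 4 contribute at least 4 × 22 = 88, leaving at most 530 − 88 = 442.
But each bag is capped at 142, so the maximum is 142.
Achievable: one at 142 and the other 4 totalling 388, which fits since 4 × 22 ≤ 388 ≤ 4 × 142.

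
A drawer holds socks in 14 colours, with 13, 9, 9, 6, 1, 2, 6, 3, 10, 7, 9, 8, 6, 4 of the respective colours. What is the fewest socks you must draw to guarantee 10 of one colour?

In the worst case you take as many as possible of each colour without reaching 10: 9 + 9 + 9 + 6 + 1 + 2 + 6 + 3 + 9 + 7 + 9 + 8 + 6 + 4 = 88.
The next one must give 10 of some colour, so 88 + 1 = 89.

89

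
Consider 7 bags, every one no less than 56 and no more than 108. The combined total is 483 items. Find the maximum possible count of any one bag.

108

To make one bag as large as possible, make the other 6 as small as possible.
The other 6 contribute at least 6 × 56 = 336, leaving at most 483 − 336 = 147.
But each bag is capped at 108, so the maximum is 108.
Achievable: one at 108 and the other 6 totalling 375, which fits since 6 × 56 ≤ 375 ≤ 6 × 108.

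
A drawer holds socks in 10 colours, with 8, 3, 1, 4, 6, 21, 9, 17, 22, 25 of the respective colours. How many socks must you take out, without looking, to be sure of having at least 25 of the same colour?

In the worst case you take as many as possible of each colour without reaching 25: 8 + 3 + 1 + 4 + 6 + 21 + 9 + 17 + 22 + 24 = 115.
The next one must give 25 of some colour, so 115 + 1 = 116.

116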